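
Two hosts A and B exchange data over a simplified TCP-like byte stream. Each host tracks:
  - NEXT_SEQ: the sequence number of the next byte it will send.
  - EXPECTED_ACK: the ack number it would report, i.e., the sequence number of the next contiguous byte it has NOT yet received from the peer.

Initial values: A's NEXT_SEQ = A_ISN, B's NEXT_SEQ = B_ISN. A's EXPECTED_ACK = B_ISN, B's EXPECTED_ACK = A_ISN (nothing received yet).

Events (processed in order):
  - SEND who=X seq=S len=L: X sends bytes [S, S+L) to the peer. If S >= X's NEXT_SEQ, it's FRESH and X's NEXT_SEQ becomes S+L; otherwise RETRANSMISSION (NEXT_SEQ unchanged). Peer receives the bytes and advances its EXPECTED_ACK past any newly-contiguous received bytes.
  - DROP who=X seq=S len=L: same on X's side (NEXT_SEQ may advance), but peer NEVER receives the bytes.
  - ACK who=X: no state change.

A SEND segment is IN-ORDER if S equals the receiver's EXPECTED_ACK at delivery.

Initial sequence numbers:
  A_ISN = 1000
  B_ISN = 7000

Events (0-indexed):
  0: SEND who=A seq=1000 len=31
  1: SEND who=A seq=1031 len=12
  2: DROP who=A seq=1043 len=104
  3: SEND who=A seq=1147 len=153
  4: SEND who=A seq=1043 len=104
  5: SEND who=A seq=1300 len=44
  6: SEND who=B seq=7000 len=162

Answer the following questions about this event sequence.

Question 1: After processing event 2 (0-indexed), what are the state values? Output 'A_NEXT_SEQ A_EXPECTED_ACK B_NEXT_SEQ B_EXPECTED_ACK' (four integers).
After event 0: A_seq=1031 A_ack=7000 B_seq=7000 B_ack=1031
After event 1: A_seq=1043 A_ack=7000 B_seq=7000 B_ack=1043
After event 2: A_seq=1147 A_ack=7000 B_seq=7000 B_ack=1043

1147 7000 7000 1043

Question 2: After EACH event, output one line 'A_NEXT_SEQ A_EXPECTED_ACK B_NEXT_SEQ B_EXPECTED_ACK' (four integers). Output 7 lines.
1031 7000 7000 1031
1043 7000 7000 1043
1147 7000 7000 1043
1300 7000 7000 1043
1300 7000 7000 1300
1344 7000 7000 1344
1344 7162 7162 1344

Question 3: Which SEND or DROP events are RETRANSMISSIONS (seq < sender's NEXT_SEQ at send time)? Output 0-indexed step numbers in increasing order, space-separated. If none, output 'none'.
Step 0: SEND seq=1000 -> fresh
Step 1: SEND seq=1031 -> fresh
Step 2: DROP seq=1043 -> fresh
Step 3: SEND seq=1147 -> fresh
Step 4: SEND seq=1043 -> retransmit
Step 5: SEND seq=1300 -> fresh
Step 6: SEND seq=7000 -> fresh

Answer: 4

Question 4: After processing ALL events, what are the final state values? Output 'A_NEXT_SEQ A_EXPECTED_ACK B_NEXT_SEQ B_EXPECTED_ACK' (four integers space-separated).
After event 0: A_seq=1031 A_ack=7000 B_seq=7000 B_ack=1031
After event 1: A_seq=1043 A_ack=7000 B_seq=7000 B_ack=1043
After event 2: A_seq=1147 A_ack=7000 B_seq=7000 B_ack=1043
After event 3: A_seq=1300 A_ack=7000 B_seq=7000 B_ack=1043
After event 4: A_seq=1300 A_ack=7000 B_seq=7000 B_ack=1300
After event 5: A_seq=1344 A_ack=7000 B_seq=7000 B_ack=1344
After event 6: A_seq=1344 A_ack=7162 B_seq=7162 B_ack=1344

Answer: 1344 7162 7162 1344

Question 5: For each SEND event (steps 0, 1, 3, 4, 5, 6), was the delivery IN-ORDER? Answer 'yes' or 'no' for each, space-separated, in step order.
Answer: yes yes no yes yes yes

Derivation:
Step 0: SEND seq=1000 -> in-order
Step 1: SEND seq=1031 -> in-order
Step 3: SEND seq=1147 -> out-of-order
Step 4: SEND seq=1043 -> in-order
Step 5: SEND seq=1300 -> in-order
Step 6: SEND seq=7000 -> in-order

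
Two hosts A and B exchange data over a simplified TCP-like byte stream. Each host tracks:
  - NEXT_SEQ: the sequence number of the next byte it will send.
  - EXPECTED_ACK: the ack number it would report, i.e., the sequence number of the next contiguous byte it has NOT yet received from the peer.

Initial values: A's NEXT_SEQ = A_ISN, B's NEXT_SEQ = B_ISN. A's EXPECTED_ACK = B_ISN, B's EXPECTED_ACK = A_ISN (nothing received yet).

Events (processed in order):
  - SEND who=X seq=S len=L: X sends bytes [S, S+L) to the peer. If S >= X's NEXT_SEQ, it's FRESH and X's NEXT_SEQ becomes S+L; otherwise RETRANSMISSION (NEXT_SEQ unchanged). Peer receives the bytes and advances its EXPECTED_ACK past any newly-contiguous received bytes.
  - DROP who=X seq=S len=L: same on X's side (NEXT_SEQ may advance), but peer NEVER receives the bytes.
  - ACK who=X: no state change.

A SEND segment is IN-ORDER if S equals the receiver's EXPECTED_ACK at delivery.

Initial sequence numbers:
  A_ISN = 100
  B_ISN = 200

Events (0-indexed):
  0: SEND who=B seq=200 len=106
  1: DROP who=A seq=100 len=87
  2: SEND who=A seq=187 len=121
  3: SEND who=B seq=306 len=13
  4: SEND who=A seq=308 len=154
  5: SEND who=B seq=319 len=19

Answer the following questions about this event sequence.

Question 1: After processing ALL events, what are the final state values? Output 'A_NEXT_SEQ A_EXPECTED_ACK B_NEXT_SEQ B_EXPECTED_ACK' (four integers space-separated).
Answer: 462 338 338 100

Derivation:
After event 0: A_seq=100 A_ack=306 B_seq=306 B_ack=100
After event 1: A_seq=187 A_ack=306 B_seq=306 B_ack=100
After event 2: A_seq=308 A_ack=306 B_seq=306 B_ack=100
After event 3: A_seq=308 A_ack=319 B_seq=319 B_ack=100
After event 4: A_seq=462 A_ack=319 B_seq=319 B_ack=100
After event 5: A_seq=462 A_ack=338 B_seq=338 B_ack=100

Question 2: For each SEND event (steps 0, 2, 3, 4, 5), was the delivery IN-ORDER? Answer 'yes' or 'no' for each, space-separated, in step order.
Answer: yes no yes no yes

Derivation:
Step 0: SEND seq=200 -> in-order
Step 2: SEND seq=187 -> out-of-order
Step 3: SEND seq=306 -> in-order
Step 4: SEND seq=308 -> out-of-order
Step 5: SEND seq=319 -> in-order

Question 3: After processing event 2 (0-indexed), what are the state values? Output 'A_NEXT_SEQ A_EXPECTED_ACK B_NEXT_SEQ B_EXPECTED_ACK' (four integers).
After event 0: A_seq=100 A_ack=306 B_seq=306 B_ack=100
After event 1: A_seq=187 A_ack=306 B_seq=306 B_ack=100
After event 2: A_seq=308 A_ack=306 B_seq=306 B_ack=100

308 306 306 100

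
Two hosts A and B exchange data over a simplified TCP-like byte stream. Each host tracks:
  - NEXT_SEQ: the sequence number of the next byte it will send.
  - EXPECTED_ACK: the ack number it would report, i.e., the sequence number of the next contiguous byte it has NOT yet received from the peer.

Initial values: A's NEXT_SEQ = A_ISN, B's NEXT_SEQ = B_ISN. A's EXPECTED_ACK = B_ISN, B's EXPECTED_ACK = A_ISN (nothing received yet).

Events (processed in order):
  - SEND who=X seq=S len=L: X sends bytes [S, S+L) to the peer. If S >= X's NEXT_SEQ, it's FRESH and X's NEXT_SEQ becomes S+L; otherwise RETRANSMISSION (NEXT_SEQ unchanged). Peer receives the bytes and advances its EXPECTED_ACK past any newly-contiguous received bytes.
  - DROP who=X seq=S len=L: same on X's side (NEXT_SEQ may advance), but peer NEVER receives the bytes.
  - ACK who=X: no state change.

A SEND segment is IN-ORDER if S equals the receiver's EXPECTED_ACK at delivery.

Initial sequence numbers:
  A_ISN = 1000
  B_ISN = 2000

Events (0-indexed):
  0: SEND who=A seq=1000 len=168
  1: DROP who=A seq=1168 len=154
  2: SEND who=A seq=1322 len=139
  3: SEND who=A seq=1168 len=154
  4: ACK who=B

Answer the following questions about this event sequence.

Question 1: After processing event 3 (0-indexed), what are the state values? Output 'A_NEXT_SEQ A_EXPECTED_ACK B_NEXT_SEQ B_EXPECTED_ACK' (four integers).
After event 0: A_seq=1168 A_ack=2000 B_seq=2000 B_ack=1168
After event 1: A_seq=1322 A_ack=2000 B_seq=2000 B_ack=1168
After event 2: A_seq=1461 A_ack=2000 B_seq=2000 B_ack=1168
After event 3: A_seq=1461 A_ack=2000 B_seq=2000 B_ack=1461

1461 2000 2000 1461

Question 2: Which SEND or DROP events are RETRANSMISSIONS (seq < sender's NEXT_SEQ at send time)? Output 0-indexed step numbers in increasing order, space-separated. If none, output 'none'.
Step 0: SEND seq=1000 -> fresh
Step 1: DROP seq=1168 -> fresh
Step 2: SEND seq=1322 -> fresh
Step 3: SEND seq=1168 -> retransmit

Answer: 3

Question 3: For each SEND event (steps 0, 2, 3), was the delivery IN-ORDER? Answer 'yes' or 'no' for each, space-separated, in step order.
Step 0: SEND seq=1000 -> in-order
Step 2: SEND seq=1322 -> out-of-order
Step 3: SEND seq=1168 -> in-order

Answer: yes no yes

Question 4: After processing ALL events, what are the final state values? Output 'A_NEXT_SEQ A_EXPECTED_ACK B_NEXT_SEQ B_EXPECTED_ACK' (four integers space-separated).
Answer: 1461 2000 2000 1461

Derivation:
After event 0: A_seq=1168 A_ack=2000 B_seq=2000 B_ack=1168
After event 1: A_seq=1322 A_ack=2000 B_seq=2000 B_ack=1168
After event 2: A_seq=1461 A_ack=2000 B_seq=2000 B_ack=1168
After event 3: A_seq=1461 A_ack=2000 B_seq=2000 B_ack=1461
After event 4: A_seq=1461 A_ack=2000 B_seq=2000 B_ack=1461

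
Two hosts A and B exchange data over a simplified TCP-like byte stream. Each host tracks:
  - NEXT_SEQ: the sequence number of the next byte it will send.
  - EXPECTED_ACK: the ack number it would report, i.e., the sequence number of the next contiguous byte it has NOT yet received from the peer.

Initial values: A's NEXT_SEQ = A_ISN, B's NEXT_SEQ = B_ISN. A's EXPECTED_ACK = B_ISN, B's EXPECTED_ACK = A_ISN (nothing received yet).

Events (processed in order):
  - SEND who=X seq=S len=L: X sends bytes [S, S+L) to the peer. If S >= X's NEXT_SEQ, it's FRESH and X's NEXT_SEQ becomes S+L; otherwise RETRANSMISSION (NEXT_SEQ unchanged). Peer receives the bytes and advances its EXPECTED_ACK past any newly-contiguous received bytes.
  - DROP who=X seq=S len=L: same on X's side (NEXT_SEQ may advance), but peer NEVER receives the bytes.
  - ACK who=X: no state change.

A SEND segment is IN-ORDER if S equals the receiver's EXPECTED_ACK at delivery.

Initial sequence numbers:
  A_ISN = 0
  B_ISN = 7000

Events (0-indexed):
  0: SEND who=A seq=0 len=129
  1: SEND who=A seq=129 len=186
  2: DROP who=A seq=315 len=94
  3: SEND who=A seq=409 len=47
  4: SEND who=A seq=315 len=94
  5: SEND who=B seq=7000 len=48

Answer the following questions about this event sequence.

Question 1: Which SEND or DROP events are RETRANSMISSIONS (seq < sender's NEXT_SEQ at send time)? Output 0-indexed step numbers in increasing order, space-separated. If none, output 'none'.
Answer: 4

Derivation:
Step 0: SEND seq=0 -> fresh
Step 1: SEND seq=129 -> fresh
Step 2: DROP seq=315 -> fresh
Step 3: SEND seq=409 -> fresh
Step 4: SEND seq=315 -> retransmit
Step 5: SEND seq=7000 -> fresh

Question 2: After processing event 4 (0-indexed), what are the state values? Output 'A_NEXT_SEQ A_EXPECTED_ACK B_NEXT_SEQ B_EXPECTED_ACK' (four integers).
After event 0: A_seq=129 A_ack=7000 B_seq=7000 B_ack=129
After event 1: A_seq=315 A_ack=7000 B_seq=7000 B_ack=315
After event 2: A_seq=409 A_ack=7000 B_seq=7000 B_ack=315
After event 3: A_seq=456 A_ack=7000 B_seq=7000 B_ack=315
After event 4: A_seq=456 A_ack=7000 B_seq=7000 B_ack=456

456 7000 7000 456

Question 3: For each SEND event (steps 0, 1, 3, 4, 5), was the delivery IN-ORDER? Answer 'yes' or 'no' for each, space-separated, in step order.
Answer: yes yes no yes yes

Derivation:
Step 0: SEND seq=0 -> in-order
Step 1: SEND seq=129 -> in-order
Step 3: SEND seq=409 -> out-of-order
Step 4: SEND seq=315 -> in-order
Step 5: SEND seq=7000 -> in-order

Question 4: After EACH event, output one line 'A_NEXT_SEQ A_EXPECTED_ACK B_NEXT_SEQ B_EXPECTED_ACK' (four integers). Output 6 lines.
129 7000 7000 129
315 7000 7000 315
409 7000 7000 315
456 7000 7000 315
456 7000 7000 456
456 7048 7048 456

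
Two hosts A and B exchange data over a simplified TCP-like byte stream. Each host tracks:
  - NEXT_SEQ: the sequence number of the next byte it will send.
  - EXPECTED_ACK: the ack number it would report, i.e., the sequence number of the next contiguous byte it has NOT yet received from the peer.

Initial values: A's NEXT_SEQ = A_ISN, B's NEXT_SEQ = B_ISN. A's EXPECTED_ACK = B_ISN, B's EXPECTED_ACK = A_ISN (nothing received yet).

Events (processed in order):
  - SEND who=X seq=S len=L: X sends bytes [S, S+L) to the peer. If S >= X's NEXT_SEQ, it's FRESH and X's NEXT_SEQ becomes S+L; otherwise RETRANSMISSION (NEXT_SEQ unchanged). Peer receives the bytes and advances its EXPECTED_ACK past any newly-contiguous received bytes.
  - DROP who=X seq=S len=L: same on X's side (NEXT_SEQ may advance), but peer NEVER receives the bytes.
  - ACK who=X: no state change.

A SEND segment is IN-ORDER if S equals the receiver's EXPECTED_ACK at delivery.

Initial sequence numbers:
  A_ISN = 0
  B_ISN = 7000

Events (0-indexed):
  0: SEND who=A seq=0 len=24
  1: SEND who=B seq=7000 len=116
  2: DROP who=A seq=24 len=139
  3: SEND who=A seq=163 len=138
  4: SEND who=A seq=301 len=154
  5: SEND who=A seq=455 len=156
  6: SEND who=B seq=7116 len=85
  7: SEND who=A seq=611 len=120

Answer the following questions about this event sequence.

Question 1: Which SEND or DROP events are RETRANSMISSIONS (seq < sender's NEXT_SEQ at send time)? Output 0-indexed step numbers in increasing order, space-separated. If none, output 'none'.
Answer: none

Derivation:
Step 0: SEND seq=0 -> fresh
Step 1: SEND seq=7000 -> fresh
Step 2: DROP seq=24 -> fresh
Step 3: SEND seq=163 -> fresh
Step 4: SEND seq=301 -> fresh
Step 5: SEND seq=455 -> fresh
Step 6: SEND seq=7116 -> fresh
Step 7: SEND seq=611 -> fresh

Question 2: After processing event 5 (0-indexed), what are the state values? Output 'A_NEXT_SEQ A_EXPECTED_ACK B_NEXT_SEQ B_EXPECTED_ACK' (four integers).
After event 0: A_seq=24 A_ack=7000 B_seq=7000 B_ack=24
After event 1: A_seq=24 A_ack=7116 B_seq=7116 B_ack=24
After event 2: A_seq=163 A_ack=7116 B_seq=7116 B_ack=24
After event 3: A_seq=301 A_ack=7116 B_seq=7116 B_ack=24
After event 4: A_seq=455 A_ack=7116 B_seq=7116 B_ack=24
After event 5: A_seq=611 A_ack=7116 B_seq=7116 B_ack=24

611 7116 7116 24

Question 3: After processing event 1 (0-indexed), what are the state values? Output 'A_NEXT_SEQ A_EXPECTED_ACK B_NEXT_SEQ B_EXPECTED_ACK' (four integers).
After event 0: A_seq=24 A_ack=7000 B_seq=7000 B_ack=24
After event 1: A_seq=24 A_ack=7116 B_seq=7116 B_ack=24

24 7116 7116 24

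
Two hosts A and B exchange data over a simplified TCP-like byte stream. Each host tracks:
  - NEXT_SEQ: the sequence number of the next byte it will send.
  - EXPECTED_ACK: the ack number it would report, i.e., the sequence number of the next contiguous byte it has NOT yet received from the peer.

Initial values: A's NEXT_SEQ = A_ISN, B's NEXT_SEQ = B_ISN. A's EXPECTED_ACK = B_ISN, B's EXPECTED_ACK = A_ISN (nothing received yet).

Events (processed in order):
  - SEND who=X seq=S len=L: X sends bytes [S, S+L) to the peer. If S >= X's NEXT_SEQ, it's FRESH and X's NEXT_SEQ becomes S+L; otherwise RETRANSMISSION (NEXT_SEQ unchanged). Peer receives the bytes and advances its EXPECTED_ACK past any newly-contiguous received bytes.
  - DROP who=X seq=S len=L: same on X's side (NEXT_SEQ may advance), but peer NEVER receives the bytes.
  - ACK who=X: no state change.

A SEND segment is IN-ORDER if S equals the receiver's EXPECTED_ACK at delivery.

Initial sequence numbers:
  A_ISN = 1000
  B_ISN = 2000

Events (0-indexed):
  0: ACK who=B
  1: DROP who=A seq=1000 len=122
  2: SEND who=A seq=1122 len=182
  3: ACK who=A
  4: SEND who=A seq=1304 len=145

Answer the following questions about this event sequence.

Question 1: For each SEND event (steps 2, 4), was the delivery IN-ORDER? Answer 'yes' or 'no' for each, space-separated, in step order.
Step 2: SEND seq=1122 -> out-of-order
Step 4: SEND seq=1304 -> out-of-order

Answer: no no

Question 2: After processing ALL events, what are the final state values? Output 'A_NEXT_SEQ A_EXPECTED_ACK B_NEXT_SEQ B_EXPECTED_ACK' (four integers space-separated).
After event 0: A_seq=1000 A_ack=2000 B_seq=2000 B_ack=1000
After event 1: A_seq=1122 A_ack=2000 B_seq=2000 B_ack=1000
After event 2: A_seq=1304 A_ack=2000 B_seq=2000 B_ack=1000
After event 3: A_seq=1304 A_ack=2000 B_seq=2000 B_ack=1000
After event 4: A_seq=1449 A_ack=2000 B_seq=2000 B_ack=1000

Answer: 1449 2000 2000 1000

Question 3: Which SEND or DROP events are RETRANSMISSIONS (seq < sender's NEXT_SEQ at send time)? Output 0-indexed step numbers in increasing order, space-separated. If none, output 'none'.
Step 1: DROP seq=1000 -> fresh
Step 2: SEND seq=1122 -> fresh
Step 4: SEND seq=1304 -> fresh

Answer: none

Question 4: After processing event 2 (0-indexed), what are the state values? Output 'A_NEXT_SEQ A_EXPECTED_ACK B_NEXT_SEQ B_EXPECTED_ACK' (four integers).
After event 0: A_seq=1000 A_ack=2000 B_seq=2000 B_ack=1000
After event 1: A_seq=1122 A_ack=2000 B_seq=2000 B_ack=1000
After event 2: A_seq=1304 A_ack=2000 B_seq=2000 B_ack=1000

1304 2000 2000 1000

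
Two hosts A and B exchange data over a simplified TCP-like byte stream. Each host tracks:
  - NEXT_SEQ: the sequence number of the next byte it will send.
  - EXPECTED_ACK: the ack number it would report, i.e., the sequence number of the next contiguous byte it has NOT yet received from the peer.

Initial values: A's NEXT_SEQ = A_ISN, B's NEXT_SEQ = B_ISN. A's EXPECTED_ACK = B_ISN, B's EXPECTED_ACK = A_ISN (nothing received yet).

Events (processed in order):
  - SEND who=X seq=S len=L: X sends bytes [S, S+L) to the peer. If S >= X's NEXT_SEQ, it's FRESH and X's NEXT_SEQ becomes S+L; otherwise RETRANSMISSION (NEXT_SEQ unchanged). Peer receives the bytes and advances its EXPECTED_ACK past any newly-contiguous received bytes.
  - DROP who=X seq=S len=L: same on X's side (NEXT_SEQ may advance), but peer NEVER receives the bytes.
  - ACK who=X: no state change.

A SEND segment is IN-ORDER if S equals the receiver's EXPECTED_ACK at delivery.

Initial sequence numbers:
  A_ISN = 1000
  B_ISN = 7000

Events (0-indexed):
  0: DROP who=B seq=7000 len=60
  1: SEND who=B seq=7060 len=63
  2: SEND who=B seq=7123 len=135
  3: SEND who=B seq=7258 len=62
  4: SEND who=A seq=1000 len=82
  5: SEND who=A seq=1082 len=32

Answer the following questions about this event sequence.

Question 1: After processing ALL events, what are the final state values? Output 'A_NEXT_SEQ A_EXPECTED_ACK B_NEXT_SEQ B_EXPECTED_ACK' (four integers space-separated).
After event 0: A_seq=1000 A_ack=7000 B_seq=7060 B_ack=1000
After event 1: A_seq=1000 A_ack=7000 B_seq=7123 B_ack=1000
After event 2: A_seq=1000 A_ack=7000 B_seq=7258 B_ack=1000
After event 3: A_seq=1000 A_ack=7000 B_seq=7320 B_ack=1000
After event 4: A_seq=1082 A_ack=7000 B_seq=7320 B_ack=1082
After event 5: A_seq=1114 A_ack=7000 B_seq=7320 B_ack=1114

Answer: 1114 7000 7320 1114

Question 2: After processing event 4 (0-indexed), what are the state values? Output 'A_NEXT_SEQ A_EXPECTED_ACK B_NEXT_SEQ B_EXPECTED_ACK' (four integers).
After event 0: A_seq=1000 A_ack=7000 B_seq=7060 B_ack=1000
After event 1: A_seq=1000 A_ack=7000 B_seq=7123 B_ack=1000
After event 2: A_seq=1000 A_ack=7000 B_seq=7258 B_ack=1000
After event 3: A_seq=1000 A_ack=7000 B_seq=7320 B_ack=1000
After event 4: A_seq=1082 A_ack=7000 B_seq=7320 B_ack=1082

1082 7000 7320 1082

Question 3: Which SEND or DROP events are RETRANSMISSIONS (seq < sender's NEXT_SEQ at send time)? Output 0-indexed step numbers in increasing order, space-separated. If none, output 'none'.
Answer: none

Derivation:
Step 0: DROP seq=7000 -> fresh
Step 1: SEND seq=7060 -> fresh
Step 2: SEND seq=7123 -> fresh
Step 3: SEND seq=7258 -> fresh
Step 4: SEND seq=1000 -> fresh
Step 5: SEND seq=1082 -> fresh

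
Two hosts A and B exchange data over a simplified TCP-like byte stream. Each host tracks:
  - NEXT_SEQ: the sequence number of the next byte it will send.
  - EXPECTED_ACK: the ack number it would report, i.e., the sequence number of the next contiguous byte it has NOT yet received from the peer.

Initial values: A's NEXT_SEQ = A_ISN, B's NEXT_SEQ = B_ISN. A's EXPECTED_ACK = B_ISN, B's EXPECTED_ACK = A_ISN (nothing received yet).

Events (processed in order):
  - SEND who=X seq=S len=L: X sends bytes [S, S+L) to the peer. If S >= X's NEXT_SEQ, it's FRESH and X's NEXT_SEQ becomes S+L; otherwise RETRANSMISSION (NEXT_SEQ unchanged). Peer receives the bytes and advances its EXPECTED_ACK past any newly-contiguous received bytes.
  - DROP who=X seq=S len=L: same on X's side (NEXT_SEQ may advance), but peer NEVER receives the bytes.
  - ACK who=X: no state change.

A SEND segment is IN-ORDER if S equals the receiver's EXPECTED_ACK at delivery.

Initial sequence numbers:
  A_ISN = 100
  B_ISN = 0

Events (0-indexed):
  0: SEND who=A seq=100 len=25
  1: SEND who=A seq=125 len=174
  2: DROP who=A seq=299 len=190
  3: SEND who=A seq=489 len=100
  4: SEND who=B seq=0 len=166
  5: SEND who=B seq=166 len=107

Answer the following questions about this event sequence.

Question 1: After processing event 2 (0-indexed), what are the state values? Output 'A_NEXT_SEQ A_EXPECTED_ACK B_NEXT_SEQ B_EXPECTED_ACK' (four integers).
After event 0: A_seq=125 A_ack=0 B_seq=0 B_ack=125
After event 1: A_seq=299 A_ack=0 B_seq=0 B_ack=299
After event 2: A_seq=489 A_ack=0 B_seq=0 B_ack=299

489 0 0 299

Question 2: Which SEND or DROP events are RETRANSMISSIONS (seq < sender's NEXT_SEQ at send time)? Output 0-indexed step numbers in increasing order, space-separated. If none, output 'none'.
Answer: none

Derivation:
Step 0: SEND seq=100 -> fresh
Step 1: SEND seq=125 -> fresh
Step 2: DROP seq=299 -> fresh
Step 3: SEND seq=489 -> fresh
Step 4: SEND seq=0 -> fresh
Step 5: SEND seq=166 -> fresh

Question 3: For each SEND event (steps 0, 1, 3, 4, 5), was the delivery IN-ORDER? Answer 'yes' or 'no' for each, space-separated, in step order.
Answer: yes yes no yes yes

Derivation:
Step 0: SEND seq=100 -> in-order
Step 1: SEND seq=125 -> in-order
Step 3: SEND seq=489 -> out-of-order
Step 4: SEND seq=0 -> in-order
Step 5: SEND seq=166 -> in-order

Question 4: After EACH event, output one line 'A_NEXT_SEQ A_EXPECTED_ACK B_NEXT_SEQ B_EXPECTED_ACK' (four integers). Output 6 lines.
125 0 0 125
299 0 0 299
489 0 0 299
589 0 0 299
589 166 166 299
589 273 273 299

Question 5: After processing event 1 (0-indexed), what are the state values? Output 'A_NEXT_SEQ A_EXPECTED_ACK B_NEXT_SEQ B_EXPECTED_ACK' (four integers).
After event 0: A_seq=125 A_ack=0 B_seq=0 B_ack=125
After event 1: A_seq=299 A_ack=0 B_seq=0 B_ack=299

299 0 0 299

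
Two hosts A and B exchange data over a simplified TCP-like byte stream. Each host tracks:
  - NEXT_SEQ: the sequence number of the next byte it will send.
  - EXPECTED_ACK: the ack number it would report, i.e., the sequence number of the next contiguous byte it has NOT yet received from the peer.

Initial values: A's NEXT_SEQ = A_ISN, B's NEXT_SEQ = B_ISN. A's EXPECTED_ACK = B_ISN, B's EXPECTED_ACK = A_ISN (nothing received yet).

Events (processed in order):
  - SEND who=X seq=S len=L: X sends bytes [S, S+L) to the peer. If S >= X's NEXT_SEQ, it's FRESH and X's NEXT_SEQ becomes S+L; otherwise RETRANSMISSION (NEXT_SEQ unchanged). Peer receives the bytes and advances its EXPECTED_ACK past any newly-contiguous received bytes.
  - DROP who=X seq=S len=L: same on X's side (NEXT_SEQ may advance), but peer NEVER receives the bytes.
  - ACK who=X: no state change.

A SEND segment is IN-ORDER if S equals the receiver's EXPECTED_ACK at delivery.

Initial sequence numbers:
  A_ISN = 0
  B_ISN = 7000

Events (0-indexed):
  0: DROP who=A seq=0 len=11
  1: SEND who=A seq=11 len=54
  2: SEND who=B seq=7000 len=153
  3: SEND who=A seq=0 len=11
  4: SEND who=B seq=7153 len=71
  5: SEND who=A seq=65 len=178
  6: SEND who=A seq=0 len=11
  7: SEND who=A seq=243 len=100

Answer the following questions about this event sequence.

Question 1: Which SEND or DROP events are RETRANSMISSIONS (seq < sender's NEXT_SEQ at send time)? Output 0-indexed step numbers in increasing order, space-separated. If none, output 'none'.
Step 0: DROP seq=0 -> fresh
Step 1: SEND seq=11 -> fresh
Step 2: SEND seq=7000 -> fresh
Step 3: SEND seq=0 -> retransmit
Step 4: SEND seq=7153 -> fresh
Step 5: SEND seq=65 -> fresh
Step 6: SEND seq=0 -> retransmit
Step 7: SEND seq=243 -> fresh

Answer: 3 6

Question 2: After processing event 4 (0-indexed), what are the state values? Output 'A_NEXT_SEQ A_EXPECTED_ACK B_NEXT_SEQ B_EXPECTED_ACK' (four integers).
After event 0: A_seq=11 A_ack=7000 B_seq=7000 B_ack=0
After event 1: A_seq=65 A_ack=7000 B_seq=7000 B_ack=0
After event 2: A_seq=65 A_ack=7153 B_seq=7153 B_ack=0
After event 3: A_seq=65 A_ack=7153 B_seq=7153 B_ack=65
After event 4: A_seq=65 A_ack=7224 B_seq=7224 B_ack=65

65 7224 7224 65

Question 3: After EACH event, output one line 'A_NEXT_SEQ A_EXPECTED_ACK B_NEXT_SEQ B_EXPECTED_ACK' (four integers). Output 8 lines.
11 7000 7000 0
65 7000 7000 0
65 7153 7153 0
65 7153 7153 65
65 7224 7224 65
243 7224 7224 243
243 7224 7224 243
343 7224 7224 343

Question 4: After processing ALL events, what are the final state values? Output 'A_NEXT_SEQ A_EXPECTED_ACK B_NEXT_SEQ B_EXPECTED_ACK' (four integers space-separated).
Answer: 343 7224 7224 343

Derivation:
After event 0: A_seq=11 A_ack=7000 B_seq=7000 B_ack=0
After event 1: A_seq=65 A_ack=7000 B_seq=7000 B_ack=0
After event 2: A_seq=65 A_ack=7153 B_seq=7153 B_ack=0
After event 3: A_seq=65 A_ack=7153 B_seq=7153 B_ack=65
After event 4: A_seq=65 A_ack=7224 B_seq=7224 B_ack=65
After event 5: A_seq=243 A_ack=7224 B_seq=7224 B_ack=243
After event 6: A_seq=243 A_ack=7224 B_seq=7224 B_ack=243
After event 7: A_seq=343 A_ack=7224 B_seq=7224 B_ack=343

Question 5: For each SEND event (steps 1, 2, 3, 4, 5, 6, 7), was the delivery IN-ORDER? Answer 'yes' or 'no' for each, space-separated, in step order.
Answer: no yes yes yes yes no yes

Derivation:
Step 1: SEND seq=11 -> out-of-order
Step 2: SEND seq=7000 -> in-order
Step 3: SEND seq=0 -> in-order
Step 4: SEND seq=7153 -> in-order
Step 5: SEND seq=65 -> in-order
Step 6: SEND seq=0 -> out-of-order
Step 7: SEND seq=243 -> in-order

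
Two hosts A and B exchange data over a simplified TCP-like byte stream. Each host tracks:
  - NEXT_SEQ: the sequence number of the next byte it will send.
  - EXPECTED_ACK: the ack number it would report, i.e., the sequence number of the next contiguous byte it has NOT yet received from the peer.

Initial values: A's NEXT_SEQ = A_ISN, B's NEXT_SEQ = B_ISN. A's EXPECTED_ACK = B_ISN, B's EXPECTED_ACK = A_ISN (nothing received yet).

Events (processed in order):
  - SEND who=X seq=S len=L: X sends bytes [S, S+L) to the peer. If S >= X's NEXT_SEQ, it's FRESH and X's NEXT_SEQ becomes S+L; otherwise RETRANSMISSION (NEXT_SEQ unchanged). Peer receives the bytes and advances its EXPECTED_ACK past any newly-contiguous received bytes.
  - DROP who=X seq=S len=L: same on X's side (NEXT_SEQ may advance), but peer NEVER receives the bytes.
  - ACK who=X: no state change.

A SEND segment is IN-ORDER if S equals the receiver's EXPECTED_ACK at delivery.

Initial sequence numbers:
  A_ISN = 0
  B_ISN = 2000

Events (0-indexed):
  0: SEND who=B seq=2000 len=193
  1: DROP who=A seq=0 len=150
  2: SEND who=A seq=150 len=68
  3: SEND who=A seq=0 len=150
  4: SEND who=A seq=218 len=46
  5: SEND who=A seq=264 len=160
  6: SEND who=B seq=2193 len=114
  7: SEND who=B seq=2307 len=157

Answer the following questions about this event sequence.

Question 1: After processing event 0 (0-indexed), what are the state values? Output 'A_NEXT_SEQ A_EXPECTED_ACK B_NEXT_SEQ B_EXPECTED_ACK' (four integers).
After event 0: A_seq=0 A_ack=2193 B_seq=2193 B_ack=0

0 2193 2193 0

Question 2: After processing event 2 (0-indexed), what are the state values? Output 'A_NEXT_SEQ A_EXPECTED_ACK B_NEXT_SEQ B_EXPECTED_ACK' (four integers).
After event 0: A_seq=0 A_ack=2193 B_seq=2193 B_ack=0
After event 1: A_seq=150 A_ack=2193 B_seq=2193 B_ack=0
After event 2: A_seq=218 A_ack=2193 B_seq=2193 B_ack=0

218 2193 2193 0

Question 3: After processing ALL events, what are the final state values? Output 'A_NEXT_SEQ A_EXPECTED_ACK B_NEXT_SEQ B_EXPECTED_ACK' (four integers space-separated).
Answer: 424 2464 2464 424

Derivation:
After event 0: A_seq=0 A_ack=2193 B_seq=2193 B_ack=0
After event 1: A_seq=150 A_ack=2193 B_seq=2193 B_ack=0
After event 2: A_seq=218 A_ack=2193 B_seq=2193 B_ack=0
After event 3: A_seq=218 A_ack=2193 B_seq=2193 B_ack=218
After event 4: A_seq=264 A_ack=2193 B_seq=2193 B_ack=264
After event 5: A_seq=424 A_ack=2193 B_seq=2193 B_ack=424
After event 6: A_seq=424 A_ack=2307 B_seq=2307 B_ack=424
After event 7: A_seq=424 A_ack=2464 B_seq=2464 B_ack=424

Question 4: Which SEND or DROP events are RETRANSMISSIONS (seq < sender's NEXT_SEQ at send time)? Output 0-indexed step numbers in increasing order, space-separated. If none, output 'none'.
Answer: 3

Derivation:
Step 0: SEND seq=2000 -> fresh
Step 1: DROP seq=0 -> fresh
Step 2: SEND seq=150 -> fresh
Step 3: SEND seq=0 -> retransmit
Step 4: SEND seq=218 -> fresh
Step 5: SEND seq=264 -> fresh
Step 6: SEND seq=2193 -> fresh
Step 7: SEND seq=2307 -> fresh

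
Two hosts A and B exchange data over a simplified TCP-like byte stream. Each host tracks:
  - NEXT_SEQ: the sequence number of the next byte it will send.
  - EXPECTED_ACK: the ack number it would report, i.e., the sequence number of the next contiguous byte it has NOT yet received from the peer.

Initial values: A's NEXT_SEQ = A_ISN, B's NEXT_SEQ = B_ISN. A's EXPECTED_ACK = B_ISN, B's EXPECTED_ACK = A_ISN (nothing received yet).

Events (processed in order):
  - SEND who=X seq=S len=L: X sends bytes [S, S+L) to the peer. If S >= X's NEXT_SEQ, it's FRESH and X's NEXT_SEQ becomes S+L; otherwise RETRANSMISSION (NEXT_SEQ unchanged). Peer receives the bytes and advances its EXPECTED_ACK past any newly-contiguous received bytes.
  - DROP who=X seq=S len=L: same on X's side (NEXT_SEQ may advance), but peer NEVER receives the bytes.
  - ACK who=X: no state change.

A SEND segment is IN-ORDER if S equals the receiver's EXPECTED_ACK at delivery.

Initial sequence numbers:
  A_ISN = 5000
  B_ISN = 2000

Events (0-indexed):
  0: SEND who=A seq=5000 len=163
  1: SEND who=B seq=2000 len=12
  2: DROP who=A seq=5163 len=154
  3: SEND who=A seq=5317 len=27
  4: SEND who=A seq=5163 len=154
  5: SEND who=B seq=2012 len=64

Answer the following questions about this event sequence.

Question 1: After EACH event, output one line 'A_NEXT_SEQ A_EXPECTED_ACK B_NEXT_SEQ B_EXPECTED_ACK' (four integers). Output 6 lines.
5163 2000 2000 5163
5163 2012 2012 5163
5317 2012 2012 5163
5344 2012 2012 5163
5344 2012 2012 5344
5344 2076 2076 5344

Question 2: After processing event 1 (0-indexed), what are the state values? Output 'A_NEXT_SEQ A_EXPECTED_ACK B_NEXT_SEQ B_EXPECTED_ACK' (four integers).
After event 0: A_seq=5163 A_ack=2000 B_seq=2000 B_ack=5163
After event 1: A_seq=5163 A_ack=2012 B_seq=2012 B_ack=5163

5163 2012 2012 5163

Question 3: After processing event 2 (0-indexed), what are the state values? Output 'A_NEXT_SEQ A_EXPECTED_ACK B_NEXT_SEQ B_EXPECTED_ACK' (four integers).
After event 0: A_seq=5163 A_ack=2000 B_seq=2000 B_ack=5163
After event 1: A_seq=5163 A_ack=2012 B_seq=2012 B_ack=5163
After event 2: A_seq=5317 A_ack=2012 B_seq=2012 B_ack=5163

5317 2012 2012 5163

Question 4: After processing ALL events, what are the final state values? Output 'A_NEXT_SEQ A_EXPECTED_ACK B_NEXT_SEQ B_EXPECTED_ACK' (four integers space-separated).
After event 0: A_seq=5163 A_ack=2000 B_seq=2000 B_ack=5163
After event 1: A_seq=5163 A_ack=2012 B_seq=2012 B_ack=5163
After event 2: A_seq=5317 A_ack=2012 B_seq=2012 B_ack=5163
After event 3: A_seq=5344 A_ack=2012 B_seq=2012 B_ack=5163
After event 4: A_seq=5344 A_ack=2012 B_seq=2012 B_ack=5344
After event 5: A_seq=5344 A_ack=2076 B_seq=2076 B_ack=5344

Answer: 5344 2076 2076 5344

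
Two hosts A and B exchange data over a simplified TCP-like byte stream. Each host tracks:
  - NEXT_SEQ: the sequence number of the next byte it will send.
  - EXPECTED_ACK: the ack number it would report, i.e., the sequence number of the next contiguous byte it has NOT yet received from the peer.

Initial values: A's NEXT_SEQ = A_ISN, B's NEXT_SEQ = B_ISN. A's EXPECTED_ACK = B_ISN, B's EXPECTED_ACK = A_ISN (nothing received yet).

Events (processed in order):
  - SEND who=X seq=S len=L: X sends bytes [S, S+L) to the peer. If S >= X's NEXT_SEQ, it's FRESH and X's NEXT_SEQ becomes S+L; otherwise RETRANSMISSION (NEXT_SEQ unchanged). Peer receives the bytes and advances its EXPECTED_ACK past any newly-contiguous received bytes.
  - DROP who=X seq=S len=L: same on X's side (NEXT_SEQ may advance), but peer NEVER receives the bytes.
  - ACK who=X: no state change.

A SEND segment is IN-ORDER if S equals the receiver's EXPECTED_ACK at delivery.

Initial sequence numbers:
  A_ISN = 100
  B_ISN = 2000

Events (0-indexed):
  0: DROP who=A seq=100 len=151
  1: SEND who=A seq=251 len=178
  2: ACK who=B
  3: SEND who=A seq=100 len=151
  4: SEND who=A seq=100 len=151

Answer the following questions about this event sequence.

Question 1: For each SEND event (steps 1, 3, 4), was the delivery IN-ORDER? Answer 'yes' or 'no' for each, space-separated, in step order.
Step 1: SEND seq=251 -> out-of-order
Step 3: SEND seq=100 -> in-order
Step 4: SEND seq=100 -> out-of-order

Answer: no yes no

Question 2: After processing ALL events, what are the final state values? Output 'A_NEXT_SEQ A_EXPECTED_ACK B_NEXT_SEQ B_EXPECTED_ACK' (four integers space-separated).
Answer: 429 2000 2000 429

Derivation:
After event 0: A_seq=251 A_ack=2000 B_seq=2000 B_ack=100
After event 1: A_seq=429 A_ack=2000 B_seq=2000 B_ack=100
After event 2: A_seq=429 A_ack=2000 B_seq=2000 B_ack=100
After event 3: A_seq=429 A_ack=2000 B_seq=2000 B_ack=429
After event 4: A_seq=429 A_ack=2000 B_seq=2000 B_ack=429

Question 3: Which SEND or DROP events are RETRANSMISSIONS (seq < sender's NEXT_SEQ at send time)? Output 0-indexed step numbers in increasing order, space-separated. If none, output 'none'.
Answer: 3 4

Derivation:
Step 0: DROP seq=100 -> fresh
Step 1: SEND seq=251 -> fresh
Step 3: SEND seq=100 -> retransmit
Step 4: SEND seq=100 -> retransmit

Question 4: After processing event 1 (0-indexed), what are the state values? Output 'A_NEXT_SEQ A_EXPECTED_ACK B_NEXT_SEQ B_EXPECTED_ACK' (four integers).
After event 0: A_seq=251 A_ack=2000 B_seq=2000 B_ack=100
After event 1: A_seq=429 A_ack=2000 B_seq=2000 B_ack=100

429 2000 2000 100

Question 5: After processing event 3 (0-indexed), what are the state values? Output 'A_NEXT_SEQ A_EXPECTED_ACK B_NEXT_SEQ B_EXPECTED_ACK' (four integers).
After event 0: A_seq=251 A_ack=2000 B_seq=2000 B_ack=100
After event 1: A_seq=429 A_ack=2000 B_seq=2000 B_ack=100
After event 2: A_seq=429 A_ack=2000 B_seq=2000 B_ack=100
After event 3: A_seq=429 A_ack=2000 B_seq=2000 B_ack=429

429 2000 2000 429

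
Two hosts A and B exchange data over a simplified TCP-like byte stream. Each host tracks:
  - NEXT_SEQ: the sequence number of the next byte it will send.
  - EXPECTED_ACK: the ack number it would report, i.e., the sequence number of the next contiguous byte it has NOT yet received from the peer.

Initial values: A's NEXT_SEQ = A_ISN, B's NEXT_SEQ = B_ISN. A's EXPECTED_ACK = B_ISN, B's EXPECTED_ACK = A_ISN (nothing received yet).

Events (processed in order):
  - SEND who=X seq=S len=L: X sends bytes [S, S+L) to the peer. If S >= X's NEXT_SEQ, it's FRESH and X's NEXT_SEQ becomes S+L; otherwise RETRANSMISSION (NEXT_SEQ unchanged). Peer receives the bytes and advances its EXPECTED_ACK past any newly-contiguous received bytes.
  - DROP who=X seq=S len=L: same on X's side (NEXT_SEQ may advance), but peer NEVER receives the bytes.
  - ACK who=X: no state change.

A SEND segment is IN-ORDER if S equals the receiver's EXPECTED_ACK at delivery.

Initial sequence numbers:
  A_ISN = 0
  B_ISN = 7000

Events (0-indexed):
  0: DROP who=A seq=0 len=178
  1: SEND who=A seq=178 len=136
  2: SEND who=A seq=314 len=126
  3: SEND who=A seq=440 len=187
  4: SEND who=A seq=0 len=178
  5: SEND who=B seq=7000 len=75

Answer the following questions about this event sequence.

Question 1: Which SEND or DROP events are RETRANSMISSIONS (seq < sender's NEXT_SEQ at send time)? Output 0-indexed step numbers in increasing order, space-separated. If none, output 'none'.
Step 0: DROP seq=0 -> fresh
Step 1: SEND seq=178 -> fresh
Step 2: SEND seq=314 -> fresh
Step 3: SEND seq=440 -> fresh
Step 4: SEND seq=0 -> retransmit
Step 5: SEND seq=7000 -> fresh

Answer: 4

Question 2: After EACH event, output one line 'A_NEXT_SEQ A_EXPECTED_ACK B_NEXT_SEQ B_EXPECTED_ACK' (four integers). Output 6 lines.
178 7000 7000 0
314 7000 7000 0
440 7000 7000 0
627 7000 7000 0
627 7000 7000 627
627 7075 7075 627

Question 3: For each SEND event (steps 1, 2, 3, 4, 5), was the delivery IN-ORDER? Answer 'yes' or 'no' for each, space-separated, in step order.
Answer: no no no yes yes

Derivation:
Step 1: SEND seq=178 -> out-of-order
Step 2: SEND seq=314 -> out-of-order
Step 3: SEND seq=440 -> out-of-order
Step 4: SEND seq=0 -> in-order
Step 5: SEND seq=7000 -> in-order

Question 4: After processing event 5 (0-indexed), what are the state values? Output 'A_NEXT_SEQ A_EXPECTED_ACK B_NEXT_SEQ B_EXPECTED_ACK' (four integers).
After event 0: A_seq=178 A_ack=7000 B_seq=7000 B_ack=0
After event 1: A_seq=314 A_ack=7000 B_seq=7000 B_ack=0
After event 2: A_seq=440 A_ack=7000 B_seq=7000 B_ack=0
After event 3: A_seq=627 A_ack=7000 B_seq=7000 B_ack=0
After event 4: A_seq=627 A_ack=7000 B_seq=7000 B_ack=627
After event 5: A_seq=627 A_ack=7075 B_seq=7075 B_ack=627

627 7075 7075 627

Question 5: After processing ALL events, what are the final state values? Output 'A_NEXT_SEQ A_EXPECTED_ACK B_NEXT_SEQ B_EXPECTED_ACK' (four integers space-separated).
After event 0: A_seq=178 A_ack=7000 B_seq=7000 B_ack=0
After event 1: A_seq=314 A_ack=7000 B_seq=7000 B_ack=0
After event 2: A_seq=440 A_ack=7000 B_seq=7000 B_ack=0
After event 3: A_seq=627 A_ack=7000 B_seq=7000 B_ack=0
After event 4: A_seq=627 A_ack=7000 B_seq=7000 B_ack=627
After event 5: A_seq=627 A_ack=7075 B_seq=7075 B_ack=627

Answer: 627 7075 7075 627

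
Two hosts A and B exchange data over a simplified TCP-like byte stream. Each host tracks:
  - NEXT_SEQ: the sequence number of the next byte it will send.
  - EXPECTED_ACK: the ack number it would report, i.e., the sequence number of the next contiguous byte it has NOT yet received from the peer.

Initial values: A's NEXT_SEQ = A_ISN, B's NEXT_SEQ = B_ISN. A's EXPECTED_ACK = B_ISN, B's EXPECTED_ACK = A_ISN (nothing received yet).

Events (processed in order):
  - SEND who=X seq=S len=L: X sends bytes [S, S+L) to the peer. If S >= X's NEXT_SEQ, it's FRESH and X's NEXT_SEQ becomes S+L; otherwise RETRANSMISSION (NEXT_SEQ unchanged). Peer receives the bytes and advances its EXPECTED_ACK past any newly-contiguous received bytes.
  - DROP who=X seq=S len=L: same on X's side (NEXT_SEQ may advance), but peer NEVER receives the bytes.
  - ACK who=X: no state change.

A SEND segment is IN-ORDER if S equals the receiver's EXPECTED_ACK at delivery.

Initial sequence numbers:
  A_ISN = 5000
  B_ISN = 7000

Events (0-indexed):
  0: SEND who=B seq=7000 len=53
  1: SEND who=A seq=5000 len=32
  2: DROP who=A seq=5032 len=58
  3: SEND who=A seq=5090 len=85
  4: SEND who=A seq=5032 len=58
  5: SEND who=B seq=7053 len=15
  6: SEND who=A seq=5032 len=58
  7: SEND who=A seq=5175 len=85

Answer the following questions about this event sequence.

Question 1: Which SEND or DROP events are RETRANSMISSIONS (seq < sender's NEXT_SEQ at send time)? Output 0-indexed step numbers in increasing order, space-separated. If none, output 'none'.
Answer: 4 6

Derivation:
Step 0: SEND seq=7000 -> fresh
Step 1: SEND seq=5000 -> fresh
Step 2: DROP seq=5032 -> fresh
Step 3: SEND seq=5090 -> fresh
Step 4: SEND seq=5032 -> retransmit
Step 5: SEND seq=7053 -> fresh
Step 6: SEND seq=5032 -> retransmit
Step 7: SEND seq=5175 -> fresh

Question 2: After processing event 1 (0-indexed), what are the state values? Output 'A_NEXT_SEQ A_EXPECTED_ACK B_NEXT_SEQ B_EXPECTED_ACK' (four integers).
After event 0: A_seq=5000 A_ack=7053 B_seq=7053 B_ack=5000
After event 1: A_seq=5032 A_ack=7053 B_seq=7053 B_ack=5032

5032 7053 7053 5032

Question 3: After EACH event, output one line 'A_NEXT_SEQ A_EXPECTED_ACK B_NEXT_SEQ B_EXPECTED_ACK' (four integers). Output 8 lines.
5000 7053 7053 5000
5032 7053 7053 5032
5090 7053 7053 5032
5175 7053 7053 5032
5175 7053 7053 5175
5175 7068 7068 5175
5175 7068 7068 5175
5260 7068 7068 5260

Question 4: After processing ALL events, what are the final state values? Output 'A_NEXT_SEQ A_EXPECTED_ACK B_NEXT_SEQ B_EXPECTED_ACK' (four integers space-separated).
After event 0: A_seq=5000 A_ack=7053 B_seq=7053 B_ack=5000
After event 1: A_seq=5032 A_ack=7053 B_seq=7053 B_ack=5032
After event 2: A_seq=5090 A_ack=7053 B_seq=7053 B_ack=5032
After event 3: A_seq=5175 A_ack=7053 B_seq=7053 B_ack=5032
After event 4: A_seq=5175 A_ack=7053 B_seq=7053 B_ack=5175
After event 5: A_seq=5175 A_ack=7068 B_seq=7068 B_ack=5175
After event 6: A_seq=5175 A_ack=7068 B_seq=7068 B_ack=5175
After event 7: A_seq=5260 A_ack=7068 B_seq=7068 B_ack=5260

Answer: 5260 7068 7068 5260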